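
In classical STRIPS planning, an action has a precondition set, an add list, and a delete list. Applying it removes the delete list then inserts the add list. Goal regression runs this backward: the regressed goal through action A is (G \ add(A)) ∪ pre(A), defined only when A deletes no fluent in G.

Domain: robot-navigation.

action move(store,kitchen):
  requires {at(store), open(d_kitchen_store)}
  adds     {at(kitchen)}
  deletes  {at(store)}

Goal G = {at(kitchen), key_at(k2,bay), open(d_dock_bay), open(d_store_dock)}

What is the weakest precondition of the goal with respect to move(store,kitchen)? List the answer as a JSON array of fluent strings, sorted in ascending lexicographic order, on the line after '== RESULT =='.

Compute (G \ add) ∪ pre:
  G ∩ del = {}  (empty — regression defined)
  G \ add = {at(kitchen), key_at(k2,bay), open(d_dock_bay), open(d_store_dock)} \ {at(kitchen)} = {key_at(k2,bay), open(d_dock_bay), open(d_store_dock)}
  ∪ pre   = {key_at(k2,bay), open(d_dock_bay), open(d_store_dock)} ∪ {at(store), open(d_kitchen_store)}
          = {at(store), key_at(k2,bay), open(d_dock_bay), open(d_kitchen_store), open(d_store_dock)}

== RESULT ==
["at(store)", "key_at(k2,bay)", "open(d_dock_bay)", "open(d_kitchen_store)", "open(d_store_dock)"]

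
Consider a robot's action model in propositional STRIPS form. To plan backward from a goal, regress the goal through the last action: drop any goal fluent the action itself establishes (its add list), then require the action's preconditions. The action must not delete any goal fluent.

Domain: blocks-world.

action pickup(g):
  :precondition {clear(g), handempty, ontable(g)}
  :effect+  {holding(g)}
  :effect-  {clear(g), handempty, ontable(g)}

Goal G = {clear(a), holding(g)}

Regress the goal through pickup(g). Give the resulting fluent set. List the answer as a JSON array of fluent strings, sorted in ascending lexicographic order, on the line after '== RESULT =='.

Compute (G \ add) ∪ pre:
  G ∩ del = {}  (empty — regression defined)
  G \ add = {clear(a), holding(g)} \ {holding(g)} = {clear(a)}
  ∪ pre   = {clear(a)} ∪ {clear(g), handempty, ontable(g)}
          = {clear(a), clear(g), handempty, ontable(g)}

== RESULT ==
["clear(a)", "clear(g)", "handempty", "ontable(g)"]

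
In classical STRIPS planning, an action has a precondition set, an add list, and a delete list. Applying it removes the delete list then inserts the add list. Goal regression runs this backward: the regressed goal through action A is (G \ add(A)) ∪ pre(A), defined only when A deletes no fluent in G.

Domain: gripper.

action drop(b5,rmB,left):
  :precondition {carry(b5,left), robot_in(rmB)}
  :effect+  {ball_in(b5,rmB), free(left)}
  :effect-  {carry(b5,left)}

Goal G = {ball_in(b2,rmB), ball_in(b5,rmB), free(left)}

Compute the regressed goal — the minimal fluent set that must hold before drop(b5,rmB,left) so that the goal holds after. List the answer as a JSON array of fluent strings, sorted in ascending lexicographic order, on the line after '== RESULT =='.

Regress:
  G ∩ del = {}  (empty — regression defined)
  G \ add = {ball_in(b2,rmB), ball_in(b5,rmB), free(left)} \ {ball_in(b5,rmB), free(left)} = {ball_in(b2,rmB)}
  ∪ pre   = {ball_in(b2,rmB)} ∪ {carry(b5,left), robot_in(rmB)}
          = {ball_in(b2,rmB), carry(b5,left), robot_in(rmB)}

== RESULT ==
["ball_in(b2,rmB)", "carry(b5,left)", "robot_in(rmB)"]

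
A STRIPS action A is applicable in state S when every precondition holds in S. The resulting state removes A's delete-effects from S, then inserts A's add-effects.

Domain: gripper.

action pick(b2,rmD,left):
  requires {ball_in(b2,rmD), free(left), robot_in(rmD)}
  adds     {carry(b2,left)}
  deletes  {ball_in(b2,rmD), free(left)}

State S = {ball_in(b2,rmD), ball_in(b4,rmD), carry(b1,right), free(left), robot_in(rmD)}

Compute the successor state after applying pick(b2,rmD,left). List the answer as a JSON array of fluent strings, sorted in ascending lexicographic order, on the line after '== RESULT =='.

Progress:
  pre ⊆ S: {ball_in(b2,rmD), free(left), robot_in(rmD)} ⊆ S  — applicable
  S \ del = {ball_in(b4,rmD), carry(b1,right), robot_in(rmD)}
  ∪ add   = {ball_in(b4,rmD), carry(b1,right), carry(b2,left), robot_in(rmD)}

== RESULT ==
["ball_in(b4,rmD)", "carry(b1,right)", "carry(b2,left)", "robot_in(rmD)"]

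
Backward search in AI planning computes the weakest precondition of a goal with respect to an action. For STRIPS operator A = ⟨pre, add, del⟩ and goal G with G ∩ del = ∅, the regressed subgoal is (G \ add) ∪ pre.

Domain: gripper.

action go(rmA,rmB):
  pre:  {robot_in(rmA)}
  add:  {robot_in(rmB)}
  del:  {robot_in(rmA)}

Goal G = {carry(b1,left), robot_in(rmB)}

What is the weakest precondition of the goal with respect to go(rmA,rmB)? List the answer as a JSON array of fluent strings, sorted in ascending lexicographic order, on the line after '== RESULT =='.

Regress:
  G ∩ del = {}  (empty — regression defined)
  G \ add = {carry(b1,left), robot_in(rmB)} \ {robot_in(rmB)} = {carry(b1,left)}
  ∪ pre   = {carry(b1,left)} ∪ {robot_in(rmA)}
          = {carry(b1,left), robot_in(rmA)}

== RESULT ==
["carry(b1,left)", "robot_in(rmA)"]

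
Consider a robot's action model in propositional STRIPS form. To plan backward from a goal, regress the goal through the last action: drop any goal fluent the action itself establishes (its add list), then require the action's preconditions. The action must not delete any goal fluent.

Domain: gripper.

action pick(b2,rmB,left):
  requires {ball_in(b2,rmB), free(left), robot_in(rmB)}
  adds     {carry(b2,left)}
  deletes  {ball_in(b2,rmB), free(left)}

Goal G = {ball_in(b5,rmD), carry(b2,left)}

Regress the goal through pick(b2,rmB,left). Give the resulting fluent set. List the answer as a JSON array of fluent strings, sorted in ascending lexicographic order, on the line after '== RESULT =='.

Compute (G \ add) ∪ pre:
  G ∩ del = {}  (empty — regression defined)
  G \ add = {ball_in(b5,rmD), carry(b2,left)} \ {carry(b2,left)} = {ball_in(b5,rmD)}
  ∪ pre   = {ball_in(b5,rmD)} ∪ {ball_in(b2,rmB), free(left), robot_in(rmB)}
          = {ball_in(b2,rmB), ball_in(b5,rmD), free(left), robot_in(rmB)}

== RESULT ==
["ball_in(b2,rmB)", "ball_in(b5,rmD)", "free(left)", "robot_in(rmB)"]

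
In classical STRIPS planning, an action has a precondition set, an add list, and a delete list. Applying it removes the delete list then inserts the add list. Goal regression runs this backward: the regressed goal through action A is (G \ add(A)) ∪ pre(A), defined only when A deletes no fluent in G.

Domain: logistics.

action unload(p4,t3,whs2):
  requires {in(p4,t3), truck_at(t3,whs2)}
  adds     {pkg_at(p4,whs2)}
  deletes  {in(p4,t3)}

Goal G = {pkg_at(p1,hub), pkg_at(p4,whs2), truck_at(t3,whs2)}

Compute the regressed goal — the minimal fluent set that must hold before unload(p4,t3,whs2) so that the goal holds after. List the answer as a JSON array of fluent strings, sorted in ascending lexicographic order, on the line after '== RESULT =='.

Regress:
  G ∩ del = {}  (empty — regression defined)
  G \ add = {pkg_at(p1,hub), pkg_at(p4,whs2), truck_at(t3,whs2)} \ {pkg_at(p4,whs2)} = {pkg_at(p1,hub), truck_at(t3,whs2)}
  ∪ pre   = {pkg_at(p1,hub), truck_at(t3,whs2)} ∪ {in(p4,t3), truck_at(t3,whs2)}
          = {in(p4,t3), pkg_at(p1,hub), truck_at(t3,whs2)}

== RESULT ==
["in(p4,t3)", "pkg_at(p1,hub)", "truck_at(t3,whs2)"]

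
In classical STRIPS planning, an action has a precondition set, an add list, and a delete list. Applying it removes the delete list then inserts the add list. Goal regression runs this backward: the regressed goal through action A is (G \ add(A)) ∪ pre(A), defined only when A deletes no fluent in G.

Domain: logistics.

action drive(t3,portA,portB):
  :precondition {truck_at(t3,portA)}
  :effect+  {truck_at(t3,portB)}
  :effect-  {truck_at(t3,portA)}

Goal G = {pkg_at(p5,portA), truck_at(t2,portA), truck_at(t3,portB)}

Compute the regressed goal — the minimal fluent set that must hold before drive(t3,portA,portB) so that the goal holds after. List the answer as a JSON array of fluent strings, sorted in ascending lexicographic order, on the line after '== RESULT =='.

Regress:
  G ∩ del = {}  (empty — regression defined)
  G \ add = {pkg_at(p5,portA), truck_at(t2,portA), truck_at(t3,portB)} \ {truck_at(t3,portB)} = {pkg_at(p5,portA), truck_at(t2,portA)}
  ∪ pre   = {pkg_at(p5,portA), truck_at(t2,portA)} ∪ {truck_at(t3,portA)}
          = {pkg_at(p5,portA), truck_at(t2,portA), truck_at(t3,portA)}

== RESULT ==
["pkg_at(p5,portA)", "truck_at(t2,portA)", "truck_at(t3,portA)"]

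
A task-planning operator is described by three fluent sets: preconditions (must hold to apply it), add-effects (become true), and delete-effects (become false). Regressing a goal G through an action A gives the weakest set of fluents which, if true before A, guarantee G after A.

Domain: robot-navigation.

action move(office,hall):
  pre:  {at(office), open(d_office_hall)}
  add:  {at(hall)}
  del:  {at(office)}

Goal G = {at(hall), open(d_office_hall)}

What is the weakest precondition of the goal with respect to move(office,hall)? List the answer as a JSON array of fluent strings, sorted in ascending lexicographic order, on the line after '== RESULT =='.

Regress:
  G ∩ del = {}  (empty — regression defined)
  G \ add = {at(hall), open(d_office_hall)} \ {at(hall)} = {open(d_office_hall)}
  ∪ pre   = {open(d_office_hall)} ∪ {at(office), open(d_office_hall)}
          = {at(office), open(d_office_hall)}

== RESULT ==
["at(office)", "open(d_office_hall)"]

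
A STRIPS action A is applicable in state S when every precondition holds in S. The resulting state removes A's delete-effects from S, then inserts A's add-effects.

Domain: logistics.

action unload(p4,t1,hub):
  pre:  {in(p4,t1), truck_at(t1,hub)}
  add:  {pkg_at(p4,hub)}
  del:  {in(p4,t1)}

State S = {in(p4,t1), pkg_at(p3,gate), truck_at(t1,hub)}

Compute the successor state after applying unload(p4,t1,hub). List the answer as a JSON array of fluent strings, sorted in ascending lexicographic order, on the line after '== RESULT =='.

Progress:
  pre ⊆ S: {in(p4,t1), truck_at(t1,hub)} ⊆ S  — applicable
  S \ del = {pkg_at(p3,gate), truck_at(t1,hub)}
  ∪ add   = {pkg_at(p3,gate), pkg_at(p4,hub), truck_at(t1,hub)}

== RESULT ==
["pkg_at(p3,gate)", "pkg_at(p4,hub)", "truck_at(t1,hub)"]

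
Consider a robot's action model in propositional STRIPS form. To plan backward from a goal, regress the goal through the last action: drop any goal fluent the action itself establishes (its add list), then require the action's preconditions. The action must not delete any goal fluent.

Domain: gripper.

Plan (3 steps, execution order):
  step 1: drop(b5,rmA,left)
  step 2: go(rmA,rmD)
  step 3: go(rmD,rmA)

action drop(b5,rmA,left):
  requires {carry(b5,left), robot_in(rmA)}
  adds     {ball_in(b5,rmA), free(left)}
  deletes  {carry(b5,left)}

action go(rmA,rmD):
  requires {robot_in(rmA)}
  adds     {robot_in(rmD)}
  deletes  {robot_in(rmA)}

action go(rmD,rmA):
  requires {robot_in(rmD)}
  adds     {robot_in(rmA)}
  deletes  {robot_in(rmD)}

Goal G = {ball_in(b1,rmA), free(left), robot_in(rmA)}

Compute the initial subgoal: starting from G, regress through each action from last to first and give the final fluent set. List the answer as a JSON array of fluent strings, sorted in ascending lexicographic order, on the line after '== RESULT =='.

Regress step by step:
  through step 3 (go(rmD,rmA)): drop {robot_in(rmA)}, keep {ball_in(b1,rmA), free(left)}, require {robot_in(rmD)}
    → {ball_in(b1,rmA), free(left), robot_in(rmD)}
  through step 2 (go(rmA,rmD)): drop {robot_in(rmD)}, keep {ball_in(b1,rmA), free(left)}, require {robot_in(rmA)}
    → {ball_in(b1,rmA), free(left), robot_in(rmA)}
  through step 1 (drop(b5,rmA,left)): drop {free(left)}, keep {ball_in(b1,rmA), robot_in(rmA)}, require {carry(b5,left), robot_in(rmA)}
    → {ball_in(b1,rmA), carry(b5,left), robot_in(rmA)}

== RESULT ==
["ball_in(b1,rmA)", "carry(b5,left)", "robot_in(rmA)"]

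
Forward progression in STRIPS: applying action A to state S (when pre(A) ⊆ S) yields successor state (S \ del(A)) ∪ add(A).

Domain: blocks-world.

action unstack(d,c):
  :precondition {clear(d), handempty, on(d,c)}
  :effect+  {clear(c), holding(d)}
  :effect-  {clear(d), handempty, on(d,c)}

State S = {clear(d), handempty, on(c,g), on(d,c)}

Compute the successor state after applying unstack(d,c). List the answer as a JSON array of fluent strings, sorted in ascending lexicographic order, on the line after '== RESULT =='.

Compute (S \ del) ∪ add:
  pre ⊆ S: {clear(d), handempty, on(d,c)} ⊆ S  — applicable
  S \ del = {on(c,g)}
  ∪ add   = {clear(c), holding(d), on(c,g)}

== RESULT ==
["clear(c)", "holding(d)", "on(c,g)"]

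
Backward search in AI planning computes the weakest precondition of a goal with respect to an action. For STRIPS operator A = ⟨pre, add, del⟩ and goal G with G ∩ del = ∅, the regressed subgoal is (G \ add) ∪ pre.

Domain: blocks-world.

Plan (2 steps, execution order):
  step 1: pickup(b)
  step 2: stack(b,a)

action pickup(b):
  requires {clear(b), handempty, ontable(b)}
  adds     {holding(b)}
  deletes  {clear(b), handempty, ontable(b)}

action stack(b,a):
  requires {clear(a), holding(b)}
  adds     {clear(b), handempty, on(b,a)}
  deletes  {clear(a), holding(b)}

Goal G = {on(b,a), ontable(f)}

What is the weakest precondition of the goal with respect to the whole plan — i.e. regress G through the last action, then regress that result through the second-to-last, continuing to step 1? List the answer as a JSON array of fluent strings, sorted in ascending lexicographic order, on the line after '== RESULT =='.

Work backward from the goal:
  through step 2 (stack(b,a)): drop {on(b,a)}, keep {ontable(f)}, require {clear(a), holding(b)}
    → {clear(a), holding(b), ontable(f)}
  through step 1 (pickup(b)): drop {holding(b)}, keep {clear(a), ontable(f)}, require {clear(b), handempty, ontable(b)}
    → {clear(a), clear(b), handempty, ontable(b), ontable(f)}

== RESULT ==
["clear(a)", "clear(b)", "handempty", "ontable(b)", "ontable(f)"]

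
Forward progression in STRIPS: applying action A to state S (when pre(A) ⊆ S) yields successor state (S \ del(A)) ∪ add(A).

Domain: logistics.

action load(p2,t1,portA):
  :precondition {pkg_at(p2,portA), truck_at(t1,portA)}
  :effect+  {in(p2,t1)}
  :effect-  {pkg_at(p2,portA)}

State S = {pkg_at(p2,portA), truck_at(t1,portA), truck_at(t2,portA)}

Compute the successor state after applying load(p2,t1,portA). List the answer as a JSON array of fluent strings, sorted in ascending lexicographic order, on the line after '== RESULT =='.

Compute (S \ del) ∪ add:
  pre ⊆ S: {pkg_at(p2,portA), truck_at(t1,portA)} ⊆ S  — applicable
  S \ del = {truck_at(t1,portA), truck_at(t2,portA)}
  ∪ add   = {in(p2,t1), truck_at(t1,portA), truck_at(t2,portA)}

== RESULT ==
["in(p2,t1)", "truck_at(t1,portA)", "truck_at(t2,portA)"]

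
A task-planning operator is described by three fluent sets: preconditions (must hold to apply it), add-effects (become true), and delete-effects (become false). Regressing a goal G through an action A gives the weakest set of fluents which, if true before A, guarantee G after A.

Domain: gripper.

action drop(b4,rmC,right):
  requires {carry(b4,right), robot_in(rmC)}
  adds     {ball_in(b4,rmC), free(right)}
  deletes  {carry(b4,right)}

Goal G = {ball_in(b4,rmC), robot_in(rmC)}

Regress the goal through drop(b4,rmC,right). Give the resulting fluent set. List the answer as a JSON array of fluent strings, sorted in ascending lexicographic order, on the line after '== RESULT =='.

Regress:
  G ∩ del = {}  (empty — regression defined)
  G \ add = {ball_in(b4,rmC), robot_in(rmC)} \ {ball_in(b4,rmC), free(right)} = {robot_in(rmC)}
  ∪ pre   = {robot_in(rmC)} ∪ {carry(b4,right), robot_in(rmC)}
          = {carry(b4,right), robot_in(rmC)}

== RESULT ==
["carry(b4,right)", "robot_in(rmC)"]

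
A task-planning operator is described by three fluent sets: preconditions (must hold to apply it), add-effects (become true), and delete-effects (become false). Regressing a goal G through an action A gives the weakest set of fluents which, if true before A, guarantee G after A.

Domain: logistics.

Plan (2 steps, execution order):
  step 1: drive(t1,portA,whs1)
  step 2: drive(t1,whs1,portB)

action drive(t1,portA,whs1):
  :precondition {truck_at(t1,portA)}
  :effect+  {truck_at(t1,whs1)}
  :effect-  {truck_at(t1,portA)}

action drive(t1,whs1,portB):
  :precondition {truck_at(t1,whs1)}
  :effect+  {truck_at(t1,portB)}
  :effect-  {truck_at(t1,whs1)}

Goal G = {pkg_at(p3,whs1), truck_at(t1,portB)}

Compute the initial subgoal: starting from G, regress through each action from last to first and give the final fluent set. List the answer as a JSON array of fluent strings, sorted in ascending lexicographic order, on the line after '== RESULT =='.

Regress step by step:
  through step 2 (drive(t1,whs1,portB)): drop {truck_at(t1,portB)}, keep {pkg_at(p3,whs1)}, require {truck_at(t1,whs1)}
    → {pkg_at(p3,whs1), truck_at(t1,whs1)}
  through step 1 (drive(t1,portA,whs1)): drop {truck_at(t1,whs1)}, keep {pkg_at(p3,whs1)}, require {truck_at(t1,portA)}
    → {pkg_at(p3,whs1), truck_at(t1,portA)}

== RESULT ==
["pkg_at(p3,whs1)", "truck_at(t1,portA)"]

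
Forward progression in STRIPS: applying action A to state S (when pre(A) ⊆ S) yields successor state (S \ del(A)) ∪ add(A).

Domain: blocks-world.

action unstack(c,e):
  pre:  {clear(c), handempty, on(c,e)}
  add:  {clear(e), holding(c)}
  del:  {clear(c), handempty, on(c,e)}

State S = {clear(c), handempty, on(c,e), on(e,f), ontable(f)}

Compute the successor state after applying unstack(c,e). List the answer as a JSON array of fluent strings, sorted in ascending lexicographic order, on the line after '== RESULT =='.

Compute (S \ del) ∪ add:
  pre ⊆ S: {clear(c), handempty, on(c,e)} ⊆ S  — applicable
  S \ del = {on(e,f), ontable(f)}
  ∪ add   = {clear(e), holding(c), on(e,f), ontable(f)}

== RESULT ==
["clear(e)", "holding(c)", "on(e,f)", "ontable(f)"]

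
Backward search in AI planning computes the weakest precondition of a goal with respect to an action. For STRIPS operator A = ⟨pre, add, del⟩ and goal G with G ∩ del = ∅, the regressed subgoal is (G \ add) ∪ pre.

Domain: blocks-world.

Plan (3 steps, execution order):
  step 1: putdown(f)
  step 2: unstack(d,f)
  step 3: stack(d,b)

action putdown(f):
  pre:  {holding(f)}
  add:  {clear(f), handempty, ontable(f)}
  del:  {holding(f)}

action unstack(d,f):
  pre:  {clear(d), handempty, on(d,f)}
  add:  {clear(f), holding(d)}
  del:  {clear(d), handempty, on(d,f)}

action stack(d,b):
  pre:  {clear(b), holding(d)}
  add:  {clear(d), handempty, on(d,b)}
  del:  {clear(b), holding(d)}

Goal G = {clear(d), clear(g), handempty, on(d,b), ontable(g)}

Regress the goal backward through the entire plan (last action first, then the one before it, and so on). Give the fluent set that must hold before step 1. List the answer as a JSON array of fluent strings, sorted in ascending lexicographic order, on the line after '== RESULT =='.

Work backward from the goal:
  through step 3 (stack(d,b)): drop {clear(d), handempty, on(d,b)}, keep {clear(g), ontable(g)}, require {clear(b), holding(d)}
    → {clear(b), clear(g), holding(d), ontable(g)}
  through step 2 (unstack(d,f)): drop {holding(d)}, keep {clear(b), clear(g), ontable(g)}, require {clear(d), handempty, on(d,f)}
    → {clear(b), clear(d), clear(g), handempty, on(d,f), ontable(g)}
  through step 1 (putdown(f)): drop {handempty}, keep {clear(b), clear(d), clear(g), on(d,f), ontable(g)}, require {holding(f)}
    → {clear(b), clear(d), clear(g), holding(f), on(d,f), ontable(g)}

== RESULT ==
["clear(b)", "clear(d)", "clear(g)", "holding(f)", "on(d,f)", "ontable(g)"]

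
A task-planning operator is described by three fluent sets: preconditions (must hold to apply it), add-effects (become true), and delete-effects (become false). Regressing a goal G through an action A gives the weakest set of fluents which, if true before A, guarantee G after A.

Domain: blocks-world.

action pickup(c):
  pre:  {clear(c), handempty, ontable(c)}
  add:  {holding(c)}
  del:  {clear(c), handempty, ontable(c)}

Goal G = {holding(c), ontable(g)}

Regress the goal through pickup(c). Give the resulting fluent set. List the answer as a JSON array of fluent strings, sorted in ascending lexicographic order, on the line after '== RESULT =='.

Regress:
  G ∩ del = {}  (empty — regression defined)
  G \ add = {holding(c), ontable(g)} \ {holding(c)} = {ontable(g)}
  ∪ pre   = {ontable(g)} ∪ {clear(c), handempty, ontable(c)}
          = {clear(c), handempty, ontable(c), ontable(g)}

== RESULT ==
["clear(c)", "handempty", "ontable(c)", "ontable(g)"]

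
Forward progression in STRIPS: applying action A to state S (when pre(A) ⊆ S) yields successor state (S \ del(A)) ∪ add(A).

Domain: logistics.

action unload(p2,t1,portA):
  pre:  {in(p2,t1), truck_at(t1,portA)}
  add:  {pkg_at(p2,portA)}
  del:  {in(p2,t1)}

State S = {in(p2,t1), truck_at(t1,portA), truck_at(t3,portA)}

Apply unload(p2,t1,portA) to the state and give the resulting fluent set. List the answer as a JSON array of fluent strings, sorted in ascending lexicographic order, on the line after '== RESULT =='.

Compute (S \ del) ∪ add:
  pre ⊆ S: {in(p2,t1), truck_at(t1,portA)} ⊆ S  — applicable
  S \ del = {truck_at(t1,portA), truck_at(t3,portA)}
  ∪ add   = {pkg_at(p2,portA), truck_at(t1,portA), truck_at(t3,portA)}

== RESULT ==
["pkg_at(p2,portA)", "truck_at(t1,portA)", "truck_at(t3,portA)"]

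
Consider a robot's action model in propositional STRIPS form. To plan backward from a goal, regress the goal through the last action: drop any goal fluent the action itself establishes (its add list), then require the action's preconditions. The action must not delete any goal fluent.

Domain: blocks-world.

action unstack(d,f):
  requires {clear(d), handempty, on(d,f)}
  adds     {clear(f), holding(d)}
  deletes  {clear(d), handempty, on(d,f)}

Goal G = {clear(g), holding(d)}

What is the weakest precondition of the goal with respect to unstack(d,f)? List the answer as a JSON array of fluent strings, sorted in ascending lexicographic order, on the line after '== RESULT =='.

Compute (G \ add) ∪ pre:
  G ∩ del = {}  (empty — regression defined)
  G \ add = {clear(g), holding(d)} \ {clear(f), holding(d)} = {clear(g)}
  ∪ pre   = {clear(g)} ∪ {clear(d), handempty, on(d,f)}
          = {clear(d), clear(g), handempty, on(d,f)}

== RESULT ==
["clear(d)", "clear(g)", "handempty", "on(d,f)"]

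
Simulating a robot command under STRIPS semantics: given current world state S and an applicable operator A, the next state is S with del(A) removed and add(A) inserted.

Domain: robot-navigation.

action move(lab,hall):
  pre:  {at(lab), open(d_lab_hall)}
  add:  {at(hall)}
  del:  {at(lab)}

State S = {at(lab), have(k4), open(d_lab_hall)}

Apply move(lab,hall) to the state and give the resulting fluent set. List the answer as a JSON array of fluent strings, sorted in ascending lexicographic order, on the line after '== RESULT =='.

Compute (S \ del) ∪ add:
  pre ⊆ S: {at(lab), open(d_lab_hall)} ⊆ S  — applicable
  S \ del = {have(k4), open(d_lab_hall)}
  ∪ add   = {at(hall), have(k4), open(d_lab_hall)}

== RESULT ==
["at(hall)", "have(k4)", "open(d_lab_hall)"]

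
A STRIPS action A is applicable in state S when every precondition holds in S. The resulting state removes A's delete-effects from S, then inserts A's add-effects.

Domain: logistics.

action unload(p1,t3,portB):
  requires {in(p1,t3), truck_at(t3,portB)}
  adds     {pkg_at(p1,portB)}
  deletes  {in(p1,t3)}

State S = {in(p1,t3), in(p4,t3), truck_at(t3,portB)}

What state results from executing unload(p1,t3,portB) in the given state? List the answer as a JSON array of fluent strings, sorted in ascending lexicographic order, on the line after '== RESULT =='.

Compute (S \ del) ∪ add:
  pre ⊆ S: {in(p1,t3), truck_at(t3,portB)} ⊆ S  — applicable
  S \ del = {in(p4,t3), truck_at(t3,portB)}
  ∪ add   = {in(p4,t3), pkg_at(p1,portB), truck_at(t3,portB)}

== RESULT ==
["in(p4,t3)", "pkg_at(p1,portB)", "truck_at(t3,portB)"]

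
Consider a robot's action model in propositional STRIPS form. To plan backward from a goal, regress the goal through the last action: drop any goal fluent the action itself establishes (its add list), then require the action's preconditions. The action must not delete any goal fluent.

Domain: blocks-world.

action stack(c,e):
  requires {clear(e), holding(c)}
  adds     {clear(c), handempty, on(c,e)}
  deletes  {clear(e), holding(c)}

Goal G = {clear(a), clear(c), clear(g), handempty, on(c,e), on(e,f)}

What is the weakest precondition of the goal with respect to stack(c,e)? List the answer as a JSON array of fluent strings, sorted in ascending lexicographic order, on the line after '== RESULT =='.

Regress:
  G ∩ del = {}  (empty — regression defined)
  G \ add = {clear(a), clear(c), clear(g), handempty, on(c,e), on(e,f)} \ {clear(c), handempty, on(c,e)} = {clear(a), clear(g), on(e,f)}
  ∪ pre   = {clear(a), clear(g), on(e,f)} ∪ {clear(e), holding(c)}
          = {clear(a), clear(e), clear(g), holding(c), on(e,f)}

== RESULT ==
["clear(a)", "clear(e)", "clear(g)", "holding(c)", "on(e,f)"]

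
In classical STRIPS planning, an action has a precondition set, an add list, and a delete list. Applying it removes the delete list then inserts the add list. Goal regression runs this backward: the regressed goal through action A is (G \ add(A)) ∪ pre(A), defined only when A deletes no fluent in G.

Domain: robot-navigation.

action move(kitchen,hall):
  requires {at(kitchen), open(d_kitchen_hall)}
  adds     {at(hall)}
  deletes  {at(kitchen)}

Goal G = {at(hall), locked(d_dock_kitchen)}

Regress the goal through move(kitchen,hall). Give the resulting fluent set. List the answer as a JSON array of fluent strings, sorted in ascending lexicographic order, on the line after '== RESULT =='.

Compute (G \ add) ∪ pre:
  G ∩ del = {}  (empty — regression defined)
  G \ add = {at(hall), locked(d_dock_kitchen)} \ {at(hall)} = {locked(d_dock_kitchen)}
  ∪ pre   = {locked(d_dock_kitchen)} ∪ {at(kitchen), open(d_kitchen_hall)}
          = {at(kitchen), locked(d_dock_kitchen), open(d_kitchen_hall)}

== RESULT ==
["at(kitchen)", "locked(d_dock_kitchen)", "open(d_kitchen_hall)"]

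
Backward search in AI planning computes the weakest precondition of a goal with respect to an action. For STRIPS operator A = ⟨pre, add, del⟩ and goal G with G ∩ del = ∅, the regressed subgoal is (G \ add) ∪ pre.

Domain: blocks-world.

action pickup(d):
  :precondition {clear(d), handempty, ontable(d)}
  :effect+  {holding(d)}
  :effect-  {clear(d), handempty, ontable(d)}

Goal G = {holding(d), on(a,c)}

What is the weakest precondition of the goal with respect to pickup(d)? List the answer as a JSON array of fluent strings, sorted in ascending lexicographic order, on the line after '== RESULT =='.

Regress:
  G ∩ del = {}  (empty — regression defined)
  G \ add = {holding(d), on(a,c)} \ {holding(d)} = {on(a,c)}
  ∪ pre   = {on(a,c)} ∪ {clear(d), handempty, ontable(d)}
          = {clear(d), handempty, on(a,c), ontable(d)}

== RESULT ==
["clear(d)", "handempty", "on(a,c)", "ontable(d)"]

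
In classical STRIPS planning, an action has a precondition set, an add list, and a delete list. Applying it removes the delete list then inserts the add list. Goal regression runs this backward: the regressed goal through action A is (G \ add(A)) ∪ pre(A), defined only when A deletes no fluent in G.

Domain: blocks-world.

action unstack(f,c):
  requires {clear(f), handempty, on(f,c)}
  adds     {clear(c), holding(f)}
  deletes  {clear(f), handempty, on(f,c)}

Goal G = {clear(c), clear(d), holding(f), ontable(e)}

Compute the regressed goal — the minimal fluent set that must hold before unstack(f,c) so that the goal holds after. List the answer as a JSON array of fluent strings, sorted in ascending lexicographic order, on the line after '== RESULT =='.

Compute (G \ add) ∪ pre:
  G ∩ del = {}  (empty — regression defined)
  G \ add = {clear(c), clear(d), holding(f), ontable(e)} \ {clear(c), holding(f)} = {clear(d), ontable(e)}
  ∪ pre   = {clear(d), ontable(e)} ∪ {clear(f), handempty, on(f,c)}
          = {clear(d), clear(f), handempty, on(f,c), ontable(e)}

== RESULT ==
["clear(d)", "clear(f)", "handempty", "on(f,c)", "ontable(e)"]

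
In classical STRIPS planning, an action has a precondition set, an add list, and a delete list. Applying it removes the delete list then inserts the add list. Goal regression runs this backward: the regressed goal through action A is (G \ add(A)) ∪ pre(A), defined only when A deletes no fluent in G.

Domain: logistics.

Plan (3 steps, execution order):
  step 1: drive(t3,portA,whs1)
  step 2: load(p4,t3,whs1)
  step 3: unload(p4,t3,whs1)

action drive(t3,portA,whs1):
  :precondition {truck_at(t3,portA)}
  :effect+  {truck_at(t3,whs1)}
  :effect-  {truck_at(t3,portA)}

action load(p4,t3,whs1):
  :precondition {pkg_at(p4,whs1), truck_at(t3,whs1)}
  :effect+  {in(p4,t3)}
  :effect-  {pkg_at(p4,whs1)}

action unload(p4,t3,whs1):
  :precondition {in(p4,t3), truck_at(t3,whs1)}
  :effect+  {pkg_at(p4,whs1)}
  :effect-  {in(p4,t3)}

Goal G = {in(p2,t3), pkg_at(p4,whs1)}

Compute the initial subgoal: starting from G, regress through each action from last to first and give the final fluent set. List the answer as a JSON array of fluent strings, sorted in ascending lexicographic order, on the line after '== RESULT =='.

Regress step by step:
  through step 3 (unload(p4,t3,whs1)): drop {pkg_at(p4,whs1)}, keep {in(p2,t3)}, require {in(p4,t3), truck_at(t3,whs1)}
    → {in(p2,t3), in(p4,t3), truck_at(t3,whs1)}
  through step 2 (load(p4,t3,whs1)): drop {in(p4,t3)}, keep {in(p2,t3), truck_at(t3,whs1)}, require {pkg_at(p4,whs1), truck_at(t3,whs1)}
    → {in(p2,t3), pkg_at(p4,whs1), truck_at(t3,whs1)}
  through step 1 (drive(t3,portA,whs1)): drop {truck_at(t3,whs1)}, keep {in(p2,t3), pkg_at(p4,whs1)}, require {truck_at(t3,portA)}
    → {in(p2,t3), pkg_at(p4,whs1), truck_at(t3,portA)}

== RESULT ==
["in(p2,t3)", "pkg_at(p4,whs1)", "truck_at(t3,portA)"]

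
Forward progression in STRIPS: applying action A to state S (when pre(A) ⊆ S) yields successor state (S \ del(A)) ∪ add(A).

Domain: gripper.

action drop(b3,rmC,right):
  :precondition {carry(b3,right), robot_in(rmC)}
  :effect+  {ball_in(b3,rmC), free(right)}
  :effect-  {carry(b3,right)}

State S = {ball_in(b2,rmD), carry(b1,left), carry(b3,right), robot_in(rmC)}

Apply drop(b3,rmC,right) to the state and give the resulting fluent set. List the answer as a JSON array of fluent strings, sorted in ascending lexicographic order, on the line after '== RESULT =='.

Progress:
  pre ⊆ S: {carry(b3,right), robot_in(rmC)} ⊆ S  — applicable
  S \ del = {ball_in(b2,rmD), carry(b1,left), robot_in(rmC)}
  ∪ add   = {ball_in(b2,rmD), ball_in(b3,rmC), carry(b1,left), free(right), robot_in(rmC)}

== RESULT ==
["ball_in(b2,rmD)", "ball_in(b3,rmC)", "carry(b1,left)", "free(right)", "robot_in(rmC)"]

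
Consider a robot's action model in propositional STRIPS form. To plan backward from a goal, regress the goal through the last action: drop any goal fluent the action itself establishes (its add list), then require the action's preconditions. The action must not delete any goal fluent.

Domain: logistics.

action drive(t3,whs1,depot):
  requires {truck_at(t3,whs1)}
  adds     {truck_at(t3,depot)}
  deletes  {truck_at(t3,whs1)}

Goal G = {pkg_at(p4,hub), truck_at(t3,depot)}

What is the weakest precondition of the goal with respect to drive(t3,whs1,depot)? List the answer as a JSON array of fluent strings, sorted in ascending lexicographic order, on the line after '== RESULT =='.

Regress:
  G ∩ del = {}  (empty — regression defined)
  G \ add = {pkg_at(p4,hub), truck_at(t3,depot)} \ {truck_at(t3,depot)} = {pkg_at(p4,hub)}
  ∪ pre   = {pkg_at(p4,hub)} ∪ {truck_at(t3,whs1)}
          = {pkg_at(p4,hub), truck_at(t3,whs1)}

== RESULT ==
["pkg_at(p4,hub)", "truck_at(t3,whs1)"]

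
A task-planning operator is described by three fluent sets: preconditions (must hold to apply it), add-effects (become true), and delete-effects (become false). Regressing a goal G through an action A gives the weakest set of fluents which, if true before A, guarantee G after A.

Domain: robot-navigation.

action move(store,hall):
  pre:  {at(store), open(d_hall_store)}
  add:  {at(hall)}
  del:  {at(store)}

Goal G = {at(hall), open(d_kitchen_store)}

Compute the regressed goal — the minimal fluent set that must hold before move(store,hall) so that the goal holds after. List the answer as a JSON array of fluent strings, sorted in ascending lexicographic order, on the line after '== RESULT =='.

Compute (G \ add) ∪ pre:
  G ∩ del = {}  (empty — regression defined)
  G \ add = {at(hall), open(d_kitchen_store)} \ {at(hall)} = {open(d_kitchen_store)}
  ∪ pre   = {open(d_kitchen_store)} ∪ {at(store), open(d_hall_store)}
          = {at(store), open(d_hall_store), open(d_kitchen_store)}

== RESULT ==
["at(store)", "open(d_hall_store)", "open(d_kitchen_store)"]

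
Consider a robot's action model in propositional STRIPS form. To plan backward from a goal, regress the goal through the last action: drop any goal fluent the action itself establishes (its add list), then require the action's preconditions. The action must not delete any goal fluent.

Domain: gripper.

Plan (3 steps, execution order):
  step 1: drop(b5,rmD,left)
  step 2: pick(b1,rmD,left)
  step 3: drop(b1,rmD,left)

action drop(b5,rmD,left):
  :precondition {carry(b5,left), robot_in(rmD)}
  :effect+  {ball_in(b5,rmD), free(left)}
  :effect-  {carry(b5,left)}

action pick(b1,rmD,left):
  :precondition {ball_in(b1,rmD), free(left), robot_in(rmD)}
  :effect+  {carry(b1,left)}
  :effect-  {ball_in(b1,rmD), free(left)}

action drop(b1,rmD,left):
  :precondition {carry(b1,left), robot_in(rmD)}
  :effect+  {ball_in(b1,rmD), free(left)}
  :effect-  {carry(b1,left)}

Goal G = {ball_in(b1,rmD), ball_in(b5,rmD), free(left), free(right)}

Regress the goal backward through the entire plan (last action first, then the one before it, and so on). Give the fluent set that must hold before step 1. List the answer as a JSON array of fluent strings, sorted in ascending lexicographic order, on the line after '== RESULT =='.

Work backward from the goal:
  through step 3 (drop(b1,rmD,left)): drop {ball_in(b1,rmD), free(left)}, keep {ball_in(b5,rmD), free(right)}, require {carry(b1,left), robot_in(rmD)}
    → {ball_in(b5,rmD), carry(b1,left), free(right), robot_in(rmD)}
  through step 2 (pick(b1,rmD,left)): drop {carry(b1,left)}, keep {ball_in(b5,rmD), free(right), robot_in(rmD)}, require {ball_in(b1,rmD), free(left), robot_in(rmD)}
    → {ball_in(b1,rmD), ball_in(b5,rmD), free(left), free(right), robot_in(rmD)}
  through step 1 (drop(b5,rmD,left)): drop {ball_in(b5,rmD), free(left)}, keep {ball_in(b1,rmD), free(right), robot_in(rmD)}, require {carry(b5,left), robot_in(rmD)}
    → {ball_in(b1,rmD), carry(b5,left), free(right), robot_in(rmD)}

== RESULT ==
["ball_in(b1,rmD)", "carry(b5,left)", "free(right)", "robot_in(rmD)"]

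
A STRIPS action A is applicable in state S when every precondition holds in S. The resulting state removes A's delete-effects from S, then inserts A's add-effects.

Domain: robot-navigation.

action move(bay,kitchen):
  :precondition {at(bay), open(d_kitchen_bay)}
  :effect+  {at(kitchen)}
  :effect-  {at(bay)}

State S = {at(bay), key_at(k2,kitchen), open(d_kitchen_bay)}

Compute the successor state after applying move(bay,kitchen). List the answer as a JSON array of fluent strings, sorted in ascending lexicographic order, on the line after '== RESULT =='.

Progress:
  pre ⊆ S: {at(bay), open(d_kitchen_bay)} ⊆ S  — applicable
  S \ del = {key_at(k2,kitchen), open(d_kitchen_bay)}
  ∪ add   = {at(kitchen), key_at(k2,kitchen), open(d_kitchen_bay)}

== RESULT ==
["at(kitchen)", "key_at(k2,kitchen)", "open(d_kitchen_bay)"]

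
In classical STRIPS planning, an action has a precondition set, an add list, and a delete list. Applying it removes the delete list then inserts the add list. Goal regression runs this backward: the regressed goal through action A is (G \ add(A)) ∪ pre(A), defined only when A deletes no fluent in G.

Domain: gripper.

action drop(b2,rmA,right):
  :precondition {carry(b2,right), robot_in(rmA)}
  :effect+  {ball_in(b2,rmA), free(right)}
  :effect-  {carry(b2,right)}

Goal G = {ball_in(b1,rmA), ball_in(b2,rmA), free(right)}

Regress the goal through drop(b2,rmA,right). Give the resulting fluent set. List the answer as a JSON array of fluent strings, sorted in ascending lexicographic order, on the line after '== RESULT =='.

Regress:
  G ∩ del = {}  (empty — regression defined)
  G \ add = {ball_in(b1,rmA), ball_in(b2,rmA), free(right)} \ {ball_in(b2,rmA), free(right)} = {ball_in(b1,rmA)}
  ∪ pre   = {ball_in(b1,rmA)} ∪ {carry(b2,right), robot_in(rmA)}
          = {ball_in(b1,rmA), carry(b2,right), robot_in(rmA)}

== RESULT ==
["ball_in(b1,rmA)", "carry(b2,right)", "robot_in(rmA)"]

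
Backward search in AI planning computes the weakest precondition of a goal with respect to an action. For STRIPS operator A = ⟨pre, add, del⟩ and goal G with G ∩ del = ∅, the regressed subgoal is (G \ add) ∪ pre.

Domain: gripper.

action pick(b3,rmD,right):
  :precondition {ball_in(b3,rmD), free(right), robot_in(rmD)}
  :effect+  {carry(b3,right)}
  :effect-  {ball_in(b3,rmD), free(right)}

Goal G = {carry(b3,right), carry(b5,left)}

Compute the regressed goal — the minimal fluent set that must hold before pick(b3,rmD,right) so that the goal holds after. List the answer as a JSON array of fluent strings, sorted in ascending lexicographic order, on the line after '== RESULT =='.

Regress:
  G ∩ del = {}  (empty — regression defined)
  G \ add = {carry(b3,right), carry(b5,left)} \ {carry(b3,right)} = {carry(b5,left)}
  ∪ pre   = {carry(b5,left)} ∪ {ball_in(b3,rmD), free(right), robot_in(rmD)}
          = {ball_in(b3,rmD), carry(b5,left), free(right), robot_in(rmD)}

== RESULT ==
["ball_in(b3,rmD)", "carry(b5,left)", "free(right)", "robot_in(rmD)"]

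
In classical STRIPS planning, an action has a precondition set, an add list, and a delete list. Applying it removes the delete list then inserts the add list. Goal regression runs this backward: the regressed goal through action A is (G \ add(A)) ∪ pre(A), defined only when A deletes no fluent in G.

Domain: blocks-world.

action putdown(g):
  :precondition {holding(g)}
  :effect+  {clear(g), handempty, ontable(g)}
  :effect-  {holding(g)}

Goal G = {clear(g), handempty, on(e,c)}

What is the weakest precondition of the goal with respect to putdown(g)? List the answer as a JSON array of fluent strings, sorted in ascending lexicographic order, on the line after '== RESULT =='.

Regress:
  G ∩ del = {}  (empty — regression defined)
  G \ add = {clear(g), handempty, on(e,c)} \ {clear(g), handempty, ontable(g)} = {on(e,c)}
  ∪ pre   = {on(e,c)} ∪ {holding(g)}
          = {holding(g), on(e,c)}

== RESULT ==
["holding(g)", "on(e,c)"]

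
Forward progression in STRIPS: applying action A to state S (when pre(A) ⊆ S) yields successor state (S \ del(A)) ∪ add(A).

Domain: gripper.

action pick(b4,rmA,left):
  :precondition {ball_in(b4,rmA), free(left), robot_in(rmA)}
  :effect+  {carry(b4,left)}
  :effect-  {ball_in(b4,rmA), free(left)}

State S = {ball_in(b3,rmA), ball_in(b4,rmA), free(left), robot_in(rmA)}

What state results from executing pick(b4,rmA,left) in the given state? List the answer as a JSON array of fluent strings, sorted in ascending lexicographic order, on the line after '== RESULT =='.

Compute (S \ del) ∪ add:
  pre ⊆ S: {ball_in(b4,rmA), free(left), robot_in(rmA)} ⊆ S  — applicable
  S \ del = {ball_in(b3,rmA), robot_in(rmA)}
  ∪ add   = {ball_in(b3,rmA), carry(b4,left), robot_in(rmA)}

== RESULT ==
["ball_in(b3,rmA)", "carry(b4,left)", "robot_in(rmA)"]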